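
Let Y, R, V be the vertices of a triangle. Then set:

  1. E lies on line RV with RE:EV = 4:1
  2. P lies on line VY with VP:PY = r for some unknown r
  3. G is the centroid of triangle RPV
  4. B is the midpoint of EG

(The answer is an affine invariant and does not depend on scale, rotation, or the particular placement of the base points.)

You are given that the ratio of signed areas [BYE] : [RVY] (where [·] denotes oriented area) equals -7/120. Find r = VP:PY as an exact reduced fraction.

Set Y = (0, 0), R = (1, 0), V = (0, 1); any affine frame gives the same invariant.
1. E lies on line RV with RE:EV = 4:1 ⇒ E = (1/5, 4/5)
2. With VP:PY = r, write λ = r/(r+1) so P = V + λ·(Y−V); P is affine-linear in λ
3. G is the centroid of triangle RPV ⇒ G is an affine combination of earlier points and hence also affine-linear in λ
4. B is the midpoint of EG ⇒ B is an affine combination of earlier points and hence also affine-linear in λ
Every point depending on P is an affine combination of P and λ-independent points, so each such coordinate is linear in λ; the λ² term in each signed area is a multiple of (Y−V)×(Y−V) = 0, so 2·[BYE] and 2·[RVY] are each linear in λ. Evaluating at λ=0 and λ=1:
  2·[BYE] = -1/30·λ − 1/15,   2·[RVY] = 1
So [BYE]:[RVY] = (-1/30·λ − 1/15) / (1). Setting this equal to -7/120:
  -1/30·λ − 1/15 = -7/120·(1)  ⇒  λ = -1/4
Then r = λ/(1−λ) = (-1/4)/(5/4) = -1/5. Check: with r = -1/5, P = (0, 5/4) and [BYE]:[RVY] = -7/120 as required.

r = -1/5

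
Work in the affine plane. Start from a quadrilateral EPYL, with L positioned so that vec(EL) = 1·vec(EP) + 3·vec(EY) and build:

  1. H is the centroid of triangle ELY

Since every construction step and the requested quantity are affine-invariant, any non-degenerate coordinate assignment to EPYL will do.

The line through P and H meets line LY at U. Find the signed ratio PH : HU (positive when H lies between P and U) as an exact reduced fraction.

PH:HU = 8

Choose coordinates E = (0, 0), P = (1, 0), Y = (0, 1), L = (1, 3).
1. H is the centroid of triangle ELY ⇒ H = (1/3, 4/3)
line PH meets LY at U = (1/4, 3/2)
H = P + t·(U−P) with t = 8/9, so PH:HU = 8/9:1/9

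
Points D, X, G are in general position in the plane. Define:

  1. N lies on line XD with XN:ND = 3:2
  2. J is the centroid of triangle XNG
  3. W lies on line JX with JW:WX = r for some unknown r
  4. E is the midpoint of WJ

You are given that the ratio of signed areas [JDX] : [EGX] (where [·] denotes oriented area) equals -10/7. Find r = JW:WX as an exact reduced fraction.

Choose coordinates D = (0, 0), X = (1, 0), G = (0, 1).
1. N lies on line XD with XN:ND = 3:2 ⇒ N = (2/5, 0)
2. J is the centroid of triangle XNG ⇒ J = (7/15, 1/3)
3. With JW:WX = r, write λ = r/(r+1) so W = J + λ·(X−J); W is affine-linear in λ
4. E is the midpoint of WJ ⇒ E is an affine combination of earlier points and hence also affine-linear in λ
Every point depending on W is an affine combination of W and λ-independent points, so each such coordinate is linear in λ; the λ² term in each signed area is a multiple of (X−J)×(X−J) = 0, so 2·[JDX] and 2·[EGX] are each linear in λ. Evaluating at λ=0 and λ=1:
  2·[JDX] = 1/3,   2·[EGX] = 1/10·λ − 1/5
So [JDX]:[EGX] = (1/3) / (1/10·λ − 1/5). Setting this equal to -10/7:
  1/3 = -10/7·(1/10·λ − 1/5)  ⇒  λ = -1/3
Then r = λ/(1−λ) = (-1/3)/(4/3) = -1/4. Check: with r = -1/4, W = (13/45, 4/9) and [JDX]:[EGX] = -10/7 as required.

r = -1/4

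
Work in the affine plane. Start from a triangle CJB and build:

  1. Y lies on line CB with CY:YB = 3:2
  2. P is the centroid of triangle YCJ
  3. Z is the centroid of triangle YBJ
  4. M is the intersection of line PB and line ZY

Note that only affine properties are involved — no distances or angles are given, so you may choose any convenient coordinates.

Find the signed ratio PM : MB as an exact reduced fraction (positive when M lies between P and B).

PM:MB = 5/6

Work in coordinates with C = (0, 0), J = (1, 0), B = (0, 1).
1. Y lies on line CB with CY:YB = 3:2 ⇒ Y = (0, 3/5)
2. P is the centroid of triangle YCJ ⇒ P = (1/3, 1/5)
3. Z is the centroid of triangle YBJ ⇒ Z = (1/3, 8/15)
4. M is the intersection of line PB and line ZY ⇒ M = (2/11, 31/55)
M = P + t·(B−P) with t = 5/11, so PM:MB = t:(1−t) = 5/11:6/11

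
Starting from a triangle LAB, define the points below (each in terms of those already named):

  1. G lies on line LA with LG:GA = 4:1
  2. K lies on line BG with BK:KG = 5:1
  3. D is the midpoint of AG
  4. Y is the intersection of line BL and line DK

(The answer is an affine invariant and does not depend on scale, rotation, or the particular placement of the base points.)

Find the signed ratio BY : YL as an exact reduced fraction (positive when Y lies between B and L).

Assign L = (0, 0), A = (1, 0), B = (0, 1) — the answer is frame-independent, so this choice is without loss of generality.
1. G lies on line LA with LG:GA = 4:1 ⇒ G = (4/5, 0)
2. K lies on line BG with BK:KG = 5:1 ⇒ K = (2/3, 1/6)
3. D is the midpoint of AG ⇒ D = (9/10, 0)
4. Y is the intersection of line BL and line DK ⇒ Y = (0, 9/14)
Y = B + t·(L−B) with t = 5/14, so BY:YL = t:(1−t) = 5/14:9/14

BY:YL = 5/9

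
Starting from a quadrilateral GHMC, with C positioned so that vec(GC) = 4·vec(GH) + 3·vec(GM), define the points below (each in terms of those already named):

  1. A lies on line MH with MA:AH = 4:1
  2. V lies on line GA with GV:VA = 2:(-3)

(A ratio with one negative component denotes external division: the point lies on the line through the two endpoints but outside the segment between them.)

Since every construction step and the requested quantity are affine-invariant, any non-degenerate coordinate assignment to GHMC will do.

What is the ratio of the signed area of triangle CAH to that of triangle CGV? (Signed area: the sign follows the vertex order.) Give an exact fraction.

Work in coordinates with G = (0, 0), H = (1, 0), M = (0, 1), C = (4, 3).
1. A lies on line MH with MA:AH = 4:1 ⇒ A = (4/5, 1/5)
2. V lies on line GA with GV:VA = 2:(-3) ⇒ V = (-8/5, -2/5)
2·[CAH] = 6/5, 2·[CGV] = -16/5
[CAH]:[CGV] = 6/5:-16/5 = -3/8

[CAH]:[CGV] = -3/8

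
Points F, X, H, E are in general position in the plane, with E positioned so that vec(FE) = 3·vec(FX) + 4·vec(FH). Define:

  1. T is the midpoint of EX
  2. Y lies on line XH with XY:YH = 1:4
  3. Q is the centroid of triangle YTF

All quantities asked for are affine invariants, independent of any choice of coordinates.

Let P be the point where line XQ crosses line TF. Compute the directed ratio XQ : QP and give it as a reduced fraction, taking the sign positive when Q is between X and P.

XQ:QP = 4

Set F = (0, 0), X = (1, 0), H = (0, 1), E = (3, 4); any affine frame gives the same invariant.
1. T is the midpoint of EX ⇒ T = (2, 2)
2. Y lies on line XH with XY:YH = 1:4 ⇒ Y = (4/5, 1/5)
3. Q is the centroid of triangle YTF ⇒ Q = (14/15, 11/15)
line XQ meets TF at P = (11/12, 11/12)
Q = X + t·(P−X) with t = 4/5, so XQ:QP = 4/5:1/5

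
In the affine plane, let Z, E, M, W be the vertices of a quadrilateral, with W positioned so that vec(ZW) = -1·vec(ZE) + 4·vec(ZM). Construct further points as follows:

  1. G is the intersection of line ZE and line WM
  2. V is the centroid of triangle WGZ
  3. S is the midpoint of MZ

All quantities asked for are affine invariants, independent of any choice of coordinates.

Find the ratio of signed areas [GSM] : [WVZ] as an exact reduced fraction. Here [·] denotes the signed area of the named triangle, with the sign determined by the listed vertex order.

Choose coordinates Z = (0, 0), E = (1, 0), M = (0, 1), W = (-1, 4).
1. G is the intersection of line ZE and line WM ⇒ G = (1/3, 0)
2. V is the centroid of triangle WGZ ⇒ V = (-2/9, 4/3)
3. S is the midpoint of MZ ⇒ S = (0, 1/2)
2·[GSM] = -1/6, 2·[WVZ] = -4/9
[GSM]:[WVZ] = -1/6:-4/9 = 3/8

[GSM]:[WVZ] = 3/8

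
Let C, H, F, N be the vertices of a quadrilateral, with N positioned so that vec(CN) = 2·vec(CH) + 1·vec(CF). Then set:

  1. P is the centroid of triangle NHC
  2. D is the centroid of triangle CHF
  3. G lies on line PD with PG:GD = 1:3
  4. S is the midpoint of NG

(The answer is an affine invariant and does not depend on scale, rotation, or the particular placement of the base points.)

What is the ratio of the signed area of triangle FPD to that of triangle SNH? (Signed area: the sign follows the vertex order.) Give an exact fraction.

Choose coordinates C = (0, 0), H = (1, 0), F = (0, 1), N = (2, 1).
1. P is the centroid of triangle NHC ⇒ P = (1, 1/3)
2. D is the centroid of triangle CHF ⇒ D = (1/3, 1/3)
3. G lies on line PD with PG:GD = 1:3 ⇒ G = (5/6, 1/3)
4. S is the midpoint of NG ⇒ S = (17/12, 2/3)
2·[FPD] = -4/9, 2·[SNH] = -1/4
[FPD]:[SNH] = -4/9:-1/4 = 16/9

[FPD]:[SNH] = 16/9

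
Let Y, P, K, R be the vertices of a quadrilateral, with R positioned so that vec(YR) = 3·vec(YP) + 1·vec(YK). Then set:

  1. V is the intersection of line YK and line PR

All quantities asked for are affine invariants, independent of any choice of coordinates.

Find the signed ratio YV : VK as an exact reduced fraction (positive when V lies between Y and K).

YV:VK = -1/3

Set Y = (0, 0), P = (1, 0), K = (0, 1), R = (3, 1); any affine frame gives the same invariant.
1. V is the intersection of line YK and line PR ⇒ V = (0, -1/2)
V = Y + t·(K−Y) with t = -1/2, so YV:VK = t:(1−t) = -1/2:3/2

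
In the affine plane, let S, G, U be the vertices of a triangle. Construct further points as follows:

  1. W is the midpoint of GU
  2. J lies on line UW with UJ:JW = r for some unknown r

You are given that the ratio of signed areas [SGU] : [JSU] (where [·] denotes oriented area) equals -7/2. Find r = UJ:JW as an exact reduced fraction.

r = 4/3

Work in coordinates with S = (0, 0), G = (1, 0), U = (0, 1).
1. W is the midpoint of GU ⇒ W = (1/2, 1/2)
2. With UJ:JW = r, write λ = r/(r+1) so J = U + λ·(W−U); J is affine-linear in λ
Every point depending on J is an affine combination of J and λ-independent points, so each such coordinate is linear in λ; the λ² term in each signed area is a multiple of (W−U)×(W−U) = 0, so 2·[SGU] and 2·[JSU] are each linear in λ. Evaluating at λ=0 and λ=1:
  2·[SGU] = 1,   2·[JSU] = -1/2·λ
So [SGU]:[JSU] = (1) / (-1/2·λ). Setting this equal to -7/2:
  1 = -7/2·(-1/2·λ)  ⇒  λ = 4/7
Then r = λ/(1−λ) = (4/7)/(3/7) = 4/3. Check: with r = 4/3, J = (2/7, 5/7) and [SGU]:[JSU] = -7/2 as required.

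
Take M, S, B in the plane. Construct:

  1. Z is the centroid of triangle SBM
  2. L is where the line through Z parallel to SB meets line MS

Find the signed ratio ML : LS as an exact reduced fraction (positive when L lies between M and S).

ML:LS = 2

Choose coordinates M = (0, 0), S = (1, 0), B = (0, 1).
1. Z is the centroid of triangle SBM ⇒ Z = (1/3, 1/3)
2. L is where the line through Z parallel to SB meets line MS ⇒ L = (2/3, 0)
L = M + t·(S−M) with t = 2/3, so ML:LS = t:(1−t) = 2/3:1/3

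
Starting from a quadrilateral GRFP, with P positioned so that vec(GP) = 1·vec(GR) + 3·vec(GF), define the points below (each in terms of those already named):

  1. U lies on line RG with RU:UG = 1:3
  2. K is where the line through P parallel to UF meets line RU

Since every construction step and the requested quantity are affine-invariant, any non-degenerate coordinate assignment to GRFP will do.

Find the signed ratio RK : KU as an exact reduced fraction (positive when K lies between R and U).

Set G = (0, 0), R = (1, 0), F = (0, 1), P = (1, 3); any affine frame gives the same invariant.
1. U lies on line RG with RU:UG = 1:3 ⇒ U = (3/4, 0)
2. K is where the line through P parallel to UF meets line RU ⇒ K = (13/4, 0)
K = R + t·(U−R) with t = -9, so RK:KU = t:(1−t) = -9:10

RK:KU = -9/10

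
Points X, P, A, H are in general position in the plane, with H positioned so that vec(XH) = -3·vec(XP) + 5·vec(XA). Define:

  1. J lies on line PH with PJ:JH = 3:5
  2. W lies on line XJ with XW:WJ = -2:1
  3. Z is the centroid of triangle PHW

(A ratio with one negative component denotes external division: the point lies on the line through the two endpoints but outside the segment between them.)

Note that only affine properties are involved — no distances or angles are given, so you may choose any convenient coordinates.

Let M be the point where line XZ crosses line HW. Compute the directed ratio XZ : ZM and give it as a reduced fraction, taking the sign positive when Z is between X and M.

XZ:ZM = 11/4

Work in coordinates with X = (0, 0), P = (1, 0), A = (0, 1), H = (-3, 5).
1. J lies on line PH with PJ:JH = 3:5 ⇒ J = (-1/2, 15/8)
2. W lies on line XJ with XW:WJ = -2:1 ⇒ W = (-1, 15/4)
3. Z is the centroid of triangle PHW ⇒ Z = (-1, 35/12)
line XZ meets HW at M = (-15/11, 175/44)
Z = X + t·(M−X) with t = 11/15, so XZ:ZM = 11/15:4/15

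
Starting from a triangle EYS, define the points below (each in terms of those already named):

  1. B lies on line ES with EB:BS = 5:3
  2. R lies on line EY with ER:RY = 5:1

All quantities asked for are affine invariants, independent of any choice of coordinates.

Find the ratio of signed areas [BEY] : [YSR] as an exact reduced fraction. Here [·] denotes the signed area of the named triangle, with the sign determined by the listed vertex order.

[BEY]:[YSR] = 15/4

Set E = (0, 0), Y = (1, 0), S = (0, 1); any affine frame gives the same invariant.
1. B lies on line ES with EB:BS = 5:3 ⇒ B = (0, 5/8)
2. R lies on line EY with ER:RY = 5:1 ⇒ R = (5/6, 0)
2·[BEY] = 5/8, 2·[YSR] = 1/6
[BEY]:[YSR] = 5/8:1/6 = 15/4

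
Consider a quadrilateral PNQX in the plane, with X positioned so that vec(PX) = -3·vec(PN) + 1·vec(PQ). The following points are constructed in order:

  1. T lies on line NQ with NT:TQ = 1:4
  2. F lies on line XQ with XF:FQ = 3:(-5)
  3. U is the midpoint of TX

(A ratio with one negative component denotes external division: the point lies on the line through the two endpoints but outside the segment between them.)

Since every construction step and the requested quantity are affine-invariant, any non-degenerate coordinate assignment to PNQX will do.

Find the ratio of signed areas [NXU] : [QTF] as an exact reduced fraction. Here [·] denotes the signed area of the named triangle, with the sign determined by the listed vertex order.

[NXU]:[QTF] = 1/20

Choose coordinates P = (0, 0), N = (1, 0), Q = (0, 1), X = (-3, 1).
1. T lies on line NQ with NT:TQ = 1:4 ⇒ T = (4/5, 1/5)
2. F lies on line XQ with XF:FQ = 3:(-5) ⇒ F = (-15/2, 1)
3. U is the midpoint of TX ⇒ U = (-11/10, 3/5)
2·[NXU] = -3/10, 2·[QTF] = -6
[NXU]:[QTF] = -3/10:-6 = 1/20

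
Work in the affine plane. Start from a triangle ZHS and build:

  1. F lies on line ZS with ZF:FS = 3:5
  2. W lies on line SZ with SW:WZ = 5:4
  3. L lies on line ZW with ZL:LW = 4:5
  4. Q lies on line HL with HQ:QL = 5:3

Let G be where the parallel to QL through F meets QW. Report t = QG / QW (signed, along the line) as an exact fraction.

Choose coordinates Z = (0, 0), H = (1, 0), S = (0, 1).
1. F lies on line ZS with ZF:FS = 3:5 ⇒ F = (0, 3/8)
2. W lies on line SZ with SW:WZ = 5:4 ⇒ W = (0, 4/9)
3. L lies on line ZW with ZL:LW = 4:5 ⇒ L = (0, 16/81)
4. Q lies on line HL with HQ:QL = 5:3 ⇒ Q = (3/8, 10/81)
through F parallel to QL: direction (-3/8, 2/27); meets QW at G = (27/256, 17/48)
G = Q + t·(W−Q) with t = 23/32

t = 23/32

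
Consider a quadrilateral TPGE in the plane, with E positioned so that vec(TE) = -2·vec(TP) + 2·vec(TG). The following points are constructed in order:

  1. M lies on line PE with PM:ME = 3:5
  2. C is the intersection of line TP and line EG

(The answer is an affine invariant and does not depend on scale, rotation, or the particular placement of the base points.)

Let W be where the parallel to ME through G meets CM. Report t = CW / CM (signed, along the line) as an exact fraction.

Assign T = (0, 0), P = (1, 0), G = (0, 1), E = (-2, 2) — the answer is frame-independent, so this choice is without loss of generality.
1. M lies on line PE with PM:ME = 3:5 ⇒ M = (-1/8, 3/4)
2. C is the intersection of line TP and line EG ⇒ C = (2, 0)
through G parallel to ME: direction (-15/8, 5/4); meets CM at W = (15/16, 3/8)
W = C + t·(M−C) with t = 1/2

t = 1/2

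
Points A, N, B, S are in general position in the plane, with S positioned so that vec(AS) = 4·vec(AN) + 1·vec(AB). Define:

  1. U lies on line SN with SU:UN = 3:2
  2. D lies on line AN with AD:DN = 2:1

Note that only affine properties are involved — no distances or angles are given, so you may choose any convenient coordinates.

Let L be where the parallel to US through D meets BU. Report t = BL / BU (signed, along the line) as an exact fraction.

t = 11/12

Assign A = (0, 0), N = (1, 0), B = (0, 1), S = (4, 1) — the answer is frame-independent, so this choice is without loss of generality.
1. U lies on line SN with SU:UN = 3:2 ⇒ U = (11/5, 2/5)
2. D lies on line AN with AD:DN = 2:1 ⇒ D = (2/3, 0)
through D parallel to US: direction (9/5, 3/5); meets BU at L = (121/60, 9/20)
L = B + t·(U−B) with t = 11/12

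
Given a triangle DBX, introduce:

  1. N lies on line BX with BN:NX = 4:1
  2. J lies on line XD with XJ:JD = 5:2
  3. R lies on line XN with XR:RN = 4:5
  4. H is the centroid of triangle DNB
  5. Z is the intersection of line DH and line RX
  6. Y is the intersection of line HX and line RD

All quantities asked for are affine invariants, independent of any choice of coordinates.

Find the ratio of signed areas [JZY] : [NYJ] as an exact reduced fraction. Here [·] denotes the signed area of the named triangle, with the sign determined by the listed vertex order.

[JZY]:[NYJ] = 333/71

Assign D = (0, 0), B = (1, 0), X = (0, 1) — the answer is frame-independent, so this choice is without loss of generality.
1. N lies on line BX with BN:NX = 4:1 ⇒ N = (1/5, 4/5)
2. J lies on line XD with XJ:JD = 5:2 ⇒ J = (0, 2/7)
3. R lies on line XN with XR:RN = 4:5 ⇒ R = (4/45, 41/45)
4. H is the centroid of triangle DNB ⇒ H = (2/5, 4/15)
5. Z is the intersection of line DH and line RX ⇒ Z = (3/5, 2/5)
6. Y is the intersection of line HX and line RD ⇒ Y = (12/145, 123/145)
2·[JZY] = 333/1015, 2·[NYJ] = 71/1015
[JZY]:[NYJ] = 333/1015:71/1015 = 333/71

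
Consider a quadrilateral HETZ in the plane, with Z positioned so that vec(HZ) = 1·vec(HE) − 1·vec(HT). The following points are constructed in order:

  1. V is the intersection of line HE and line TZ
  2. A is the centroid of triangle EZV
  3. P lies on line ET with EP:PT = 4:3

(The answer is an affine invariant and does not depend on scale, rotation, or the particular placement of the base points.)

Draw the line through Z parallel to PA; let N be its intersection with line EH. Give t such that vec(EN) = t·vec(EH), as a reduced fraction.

Set H = (0, 0), E = (1, 0), T = (0, 1), Z = (1, -1); any affine frame gives the same invariant.
1. V is the intersection of line HE and line TZ ⇒ V = (1/2, 0)
2. A is the centroid of triangle EZV ⇒ A = (5/6, -1/3)
3. P lies on line ET with EP:PT = 4:3 ⇒ P = (3/7, 4/7)
through Z parallel to PA: direction (17/42, -19/21); meets EH at N = (21/38, 0)
N = E + t·(H−E) with t = 17/38

t = 17/38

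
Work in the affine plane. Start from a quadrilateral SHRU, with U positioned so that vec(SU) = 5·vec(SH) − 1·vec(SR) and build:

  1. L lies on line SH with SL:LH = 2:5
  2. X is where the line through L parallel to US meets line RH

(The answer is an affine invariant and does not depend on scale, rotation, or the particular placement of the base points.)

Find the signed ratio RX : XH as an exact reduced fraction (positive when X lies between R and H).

RX:XH = -33/5

Choose coordinates S = (0, 0), H = (1, 0), R = (0, 1), U = (5, -1).
1. L lies on line SH with SL:LH = 2:5 ⇒ L = (2/7, 0)
2. X is where the line through L parallel to US meets line RH ⇒ X = (33/28, -5/28)
X = R + t·(H−R) with t = 33/28, so RX:XH = t:(1−t) = 33/28:-5/28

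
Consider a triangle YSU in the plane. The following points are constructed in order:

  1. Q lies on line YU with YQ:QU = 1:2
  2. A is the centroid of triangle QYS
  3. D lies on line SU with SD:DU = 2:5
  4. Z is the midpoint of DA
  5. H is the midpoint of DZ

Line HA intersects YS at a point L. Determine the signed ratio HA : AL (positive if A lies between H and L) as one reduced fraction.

Set Y = (0, 0), S = (1, 0), U = (0, 1); any affine frame gives the same invariant.
1. Q lies on line YU with YQ:QU = 1:2 ⇒ Q = (0, 1/3)
2. A is the centroid of triangle QYS ⇒ A = (1/3, 1/9)
3. D lies on line SU with SD:DU = 2:5 ⇒ D = (5/7, 2/7)
4. Z is the midpoint of DA ⇒ Z = (11/21, 25/126)
5. H is the midpoint of DZ ⇒ H = (13/21, 61/252)
line HA meets YS at L = (1/11, 0)
A = H + t·(L−H) with t = 33/61, so HA:AL = 33/61:28/61

HA:AL = 33/28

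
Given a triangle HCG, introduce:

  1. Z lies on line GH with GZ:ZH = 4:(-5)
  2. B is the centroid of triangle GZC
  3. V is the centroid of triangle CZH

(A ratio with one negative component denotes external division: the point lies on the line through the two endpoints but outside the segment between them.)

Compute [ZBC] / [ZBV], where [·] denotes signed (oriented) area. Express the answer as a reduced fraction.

Set H = (0, 0), C = (1, 0), G = (0, 1); any affine frame gives the same invariant.
1. Z lies on line GH with GZ:ZH = 4:(-5) ⇒ Z = (0, 5)
2. B is the centroid of triangle GZC ⇒ B = (1/3, 2)
3. V is the centroid of triangle CZH ⇒ V = (1/3, 5/3)
2·[ZBC] = 4/3, 2·[ZBV] = -1/9
[ZBC]:[ZBV] = 4/3:-1/9 = -12

[ZBC]:[ZBV] = -12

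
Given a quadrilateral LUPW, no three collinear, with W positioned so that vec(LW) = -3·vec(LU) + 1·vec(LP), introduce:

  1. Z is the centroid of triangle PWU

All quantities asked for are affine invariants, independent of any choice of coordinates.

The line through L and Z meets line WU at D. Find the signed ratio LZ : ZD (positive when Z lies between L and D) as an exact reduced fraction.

Work in coordinates with L = (0, 0), U = (1, 0), P = (0, 1), W = (-3, 1).
1. Z is the centroid of triangle PWU ⇒ Z = (-2/3, 2/3)
line LZ meets WU at D = (-1/3, 1/3)
Z = L + t·(D−L) with t = 2, so LZ:ZD = 2:-1

LZ:ZD = -2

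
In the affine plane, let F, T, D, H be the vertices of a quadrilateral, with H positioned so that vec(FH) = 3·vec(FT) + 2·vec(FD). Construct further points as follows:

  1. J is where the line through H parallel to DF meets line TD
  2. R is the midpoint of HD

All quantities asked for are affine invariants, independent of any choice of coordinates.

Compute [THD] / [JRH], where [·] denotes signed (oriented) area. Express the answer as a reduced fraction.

[THD]:[JRH] = -2/3

Choose coordinates F = (0, 0), T = (1, 0), D = (0, 1), H = (3, 2).
1. J is where the line through H parallel to DF meets line TD ⇒ J = (3, -2)
2. R is the midpoint of HD ⇒ R = (3/2, 3/2)
2·[THD] = 4, 2·[JRH] = -6
[THD]:[JRH] = 4:-6 = -2/3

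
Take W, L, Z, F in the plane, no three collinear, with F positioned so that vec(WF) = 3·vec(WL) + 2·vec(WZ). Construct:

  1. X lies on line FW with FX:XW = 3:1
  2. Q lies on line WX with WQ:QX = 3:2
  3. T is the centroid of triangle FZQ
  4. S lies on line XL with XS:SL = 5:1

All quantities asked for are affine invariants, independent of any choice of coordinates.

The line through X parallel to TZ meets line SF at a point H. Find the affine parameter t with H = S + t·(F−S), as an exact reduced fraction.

Set W = (0, 0), L = (1, 0), Z = (0, 1), F = (3, 2); any affine frame gives the same invariant.
1. X lies on line FW with FX:XW = 3:1 ⇒ X = (3/4, 1/2)
2. Q lies on line WX with WQ:QX = 3:2 ⇒ Q = (9/20, 3/10)
3. T is the centroid of triangle FZQ ⇒ T = (23/20, 11/10)
4. S lies on line XL with XS:SL = 5:1 ⇒ S = (23/24, 1/12)
through X parallel to TZ: direction (-23/20, -1/10); meets SF at H = (47/32, 9/16)
H = S + t·(F−S) with t = 1/4

t = 1/4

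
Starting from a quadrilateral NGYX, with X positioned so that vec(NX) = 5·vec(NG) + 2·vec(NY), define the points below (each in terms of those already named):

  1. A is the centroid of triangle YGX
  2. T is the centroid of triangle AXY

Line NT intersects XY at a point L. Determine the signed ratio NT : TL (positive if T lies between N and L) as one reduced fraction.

Choose coordinates N = (0, 0), G = (1, 0), Y = (0, 1), X = (5, 2).
1. A is the centroid of triangle YGX ⇒ A = (2, 1)
2. T is the centroid of triangle AXY ⇒ T = (7/3, 4/3)
line NT meets XY at L = (35/13, 20/13)
T = N + t·(L−N) with t = 13/15, so NT:TL = 13/15:2/15

NT:TL = 13/2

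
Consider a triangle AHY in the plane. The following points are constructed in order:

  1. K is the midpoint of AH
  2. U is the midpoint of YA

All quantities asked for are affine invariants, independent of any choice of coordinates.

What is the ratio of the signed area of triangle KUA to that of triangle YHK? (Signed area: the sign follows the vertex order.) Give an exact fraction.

Choose coordinates A = (0, 0), H = (1, 0), Y = (0, 1).
1. K is the midpoint of AH ⇒ K = (1/2, 0)
2. U is the midpoint of YA ⇒ U = (0, 1/2)
2·[KUA] = 1/4, 2·[YHK] = -1/2
[KUA]:[YHK] = 1/4:-1/2 = -1/2

[KUA]:[YHK] = -1/2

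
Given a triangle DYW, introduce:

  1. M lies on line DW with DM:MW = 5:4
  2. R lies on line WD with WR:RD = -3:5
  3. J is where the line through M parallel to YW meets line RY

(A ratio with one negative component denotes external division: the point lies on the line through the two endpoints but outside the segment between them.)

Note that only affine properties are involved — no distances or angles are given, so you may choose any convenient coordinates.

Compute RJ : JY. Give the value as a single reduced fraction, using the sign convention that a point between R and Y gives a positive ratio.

RJ:JY = -35/8

Assign D = (0, 0), Y = (1, 0), W = (0, 1) — the answer is frame-independent, so this choice is without loss of generality.
1. M lies on line DW with DM:MW = 5:4 ⇒ M = (0, 5/9)
2. R lies on line WD with WR:RD = -3:5 ⇒ R = (0, 5/2)
3. J is where the line through M parallel to YW meets line RY ⇒ J = (35/27, -20/27)
J = R + t·(Y−R) with t = 35/27, so RJ:JY = t:(1−t) = 35/27:-8/27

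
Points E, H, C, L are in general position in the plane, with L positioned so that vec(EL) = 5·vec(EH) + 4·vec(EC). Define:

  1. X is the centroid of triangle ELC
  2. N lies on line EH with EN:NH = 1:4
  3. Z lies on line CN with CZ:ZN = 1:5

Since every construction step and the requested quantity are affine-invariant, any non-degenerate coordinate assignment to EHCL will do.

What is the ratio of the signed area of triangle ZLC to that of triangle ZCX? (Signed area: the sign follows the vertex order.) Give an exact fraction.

Assign E = (0, 0), H = (1, 0), C = (0, 1), L = (5, 4) — the answer is frame-independent, so this choice is without loss of generality.
1. X is the centroid of triangle ELC ⇒ X = (5/3, 5/3)
2. N lies on line EH with EN:NH = 1:4 ⇒ N = (1/5, 0)
3. Z lies on line CN with CZ:ZN = 1:5 ⇒ Z = (1/30, 5/6)
2·[ZLC] = 14/15, 2·[ZCX] = -3/10
[ZLC]:[ZCX] = 14/15:-3/10 = -28/9

[ZLC]:[ZCX] = -28/9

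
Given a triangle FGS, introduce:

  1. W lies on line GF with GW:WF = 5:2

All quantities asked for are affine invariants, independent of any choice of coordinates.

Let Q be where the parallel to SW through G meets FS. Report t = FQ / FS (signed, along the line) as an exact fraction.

t = 7/2

Work in coordinates with F = (0, 0), G = (1, 0), S = (0, 1).
1. W lies on line GF with GW:WF = 5:2 ⇒ W = (2/7, 0)
through G parallel to SW: direction (2/7, -1); meets FS at Q = (0, 7/2)
Q = F + t·(S−F) with t = 7/2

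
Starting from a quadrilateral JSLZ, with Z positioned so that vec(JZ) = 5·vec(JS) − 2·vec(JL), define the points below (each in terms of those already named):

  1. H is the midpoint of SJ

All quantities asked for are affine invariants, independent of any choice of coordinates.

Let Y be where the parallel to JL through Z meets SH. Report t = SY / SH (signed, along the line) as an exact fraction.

t = -8

Work in coordinates with J = (0, 0), S = (1, 0), L = (0, 1), Z = (5, -2).
1. H is the midpoint of SJ ⇒ H = (1/2, 0)
through Z parallel to JL: direction (0, 1); meets SH at Y = (5, 0)
Y = S + t·(H−S) with t = -8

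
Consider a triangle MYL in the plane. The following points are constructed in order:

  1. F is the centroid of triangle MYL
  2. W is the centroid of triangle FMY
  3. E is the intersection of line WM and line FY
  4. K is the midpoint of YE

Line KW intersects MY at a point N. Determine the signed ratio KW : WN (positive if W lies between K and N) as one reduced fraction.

Choose coordinates M = (0, 0), Y = (1, 0), L = (0, 1).
1. F is the centroid of triangle MYL ⇒ F = (1/3, 1/3)
2. W is the centroid of triangle FMY ⇒ W = (4/9, 1/9)
3. E is the intersection of line WM and line FY ⇒ E = (2/3, 1/6)
4. K is the midpoint of YE ⇒ K = (5/6, 1/12)
line KW meets MY at N = (2, 0)
W = K + t·(N−K) with t = -1/3, so KW:WN = -1/3:4/3

KW:WN = -1/4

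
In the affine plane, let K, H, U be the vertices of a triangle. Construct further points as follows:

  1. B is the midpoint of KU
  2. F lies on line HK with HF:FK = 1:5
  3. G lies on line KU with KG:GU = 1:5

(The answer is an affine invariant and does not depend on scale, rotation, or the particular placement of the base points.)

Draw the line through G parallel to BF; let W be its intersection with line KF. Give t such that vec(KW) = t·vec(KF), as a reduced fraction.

Choose coordinates K = (0, 0), H = (1, 0), U = (0, 1).
1. B is the midpoint of KU ⇒ B = (0, 1/2)
2. F lies on line HK with HF:FK = 1:5 ⇒ F = (5/6, 0)
3. G lies on line KU with KG:GU = 1:5 ⇒ G = (0, 1/6)
through G parallel to BF: direction (5/6, -1/2); meets KF at W = (5/18, 0)
W = K + t·(F−K) with t = 1/3

t = 1/3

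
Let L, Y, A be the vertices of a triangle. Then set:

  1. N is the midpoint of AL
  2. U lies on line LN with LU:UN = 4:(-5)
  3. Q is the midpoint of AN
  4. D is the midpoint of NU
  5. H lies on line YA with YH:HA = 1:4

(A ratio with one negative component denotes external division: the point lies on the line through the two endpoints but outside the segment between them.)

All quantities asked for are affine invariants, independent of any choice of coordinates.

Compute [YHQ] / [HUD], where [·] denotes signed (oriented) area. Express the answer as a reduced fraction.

Choose coordinates L = (0, 0), Y = (1, 0), A = (0, 1).
1. N is the midpoint of AL ⇒ N = (0, 1/2)
2. U lies on line LN with LU:UN = 4:(-5) ⇒ U = (0, -2)
3. Q is the midpoint of AN ⇒ Q = (0, 3/4)
4. D is the midpoint of NU ⇒ D = (0, -3/4)
5. H lies on line YA with YH:HA = 1:4 ⇒ H = (4/5, 1/5)
2·[YHQ] = 1/20, 2·[HUD] = -1
[YHQ]:[HUD] = 1/20:-1 = -1/20

[YHQ]:[HUD] = -1/20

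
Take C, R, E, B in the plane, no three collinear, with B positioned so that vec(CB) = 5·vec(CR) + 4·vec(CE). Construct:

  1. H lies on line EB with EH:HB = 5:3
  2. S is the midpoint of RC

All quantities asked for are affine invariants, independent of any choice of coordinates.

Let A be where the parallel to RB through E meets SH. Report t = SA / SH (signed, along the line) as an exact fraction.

Work in coordinates with C = (0, 0), R = (1, 0), E = (0, 1), B = (5, 4).
1. H lies on line EB with EH:HB = 5:3 ⇒ H = (25/8, 23/8)
2. S is the midpoint of RC ⇒ S = (1/2, 0)
through E parallel to RB: direction (4, 4); meets SH at A = (65/4, 69/4)
A = S + t·(H−S) with t = 6

t = 6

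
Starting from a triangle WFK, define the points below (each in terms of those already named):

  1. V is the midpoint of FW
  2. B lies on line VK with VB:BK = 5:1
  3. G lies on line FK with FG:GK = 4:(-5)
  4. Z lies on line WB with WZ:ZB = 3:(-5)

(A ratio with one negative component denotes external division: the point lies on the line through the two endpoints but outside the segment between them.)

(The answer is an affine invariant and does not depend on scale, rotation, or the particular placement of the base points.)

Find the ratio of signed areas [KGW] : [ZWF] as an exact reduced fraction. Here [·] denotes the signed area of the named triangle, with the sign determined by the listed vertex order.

[KGW]:[ZWF] = 4

Work in coordinates with W = (0, 0), F = (1, 0), K = (0, 1).
1. V is the midpoint of FW ⇒ V = (1/2, 0)
2. B lies on line VK with VB:BK = 5:1 ⇒ B = (1/12, 5/6)
3. G lies on line FK with FG:GK = 4:(-5) ⇒ G = (5, -4)
4. Z lies on line WB with WZ:ZB = 3:(-5) ⇒ Z = (-1/8, -5/4)
2·[KGW] = -5, 2·[ZWF] = -5/4
[KGW]:[ZWF] = -5:-5/4 = 4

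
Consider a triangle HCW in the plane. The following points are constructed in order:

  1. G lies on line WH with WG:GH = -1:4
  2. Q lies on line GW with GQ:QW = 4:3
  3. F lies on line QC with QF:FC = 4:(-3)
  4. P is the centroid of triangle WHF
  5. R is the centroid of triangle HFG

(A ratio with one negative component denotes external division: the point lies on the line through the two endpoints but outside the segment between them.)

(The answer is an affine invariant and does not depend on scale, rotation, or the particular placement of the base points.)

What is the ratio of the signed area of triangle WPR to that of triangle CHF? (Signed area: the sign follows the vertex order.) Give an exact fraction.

[WPR]:[CHF] = 7/162

Assign H = (0, 0), C = (1, 0), W = (0, 1) — the answer is frame-independent, so this choice is without loss of generality.
1. G lies on line WH with WG:GH = -1:4 ⇒ G = (0, 4/3)
2. Q lies on line GW with GQ:QW = 4:3 ⇒ Q = (0, 8/7)
3. F lies on line QC with QF:FC = 4:(-3) ⇒ F = (4, -24/7)
4. P is the centroid of triangle WHF ⇒ P = (4/3, -17/21)
5. R is the centroid of triangle HFG ⇒ R = (4/3, -44/63)
2·[WPR] = 4/27, 2·[CHF] = 24/7
[WPR]:[CHF] = 4/27:24/7 = 7/162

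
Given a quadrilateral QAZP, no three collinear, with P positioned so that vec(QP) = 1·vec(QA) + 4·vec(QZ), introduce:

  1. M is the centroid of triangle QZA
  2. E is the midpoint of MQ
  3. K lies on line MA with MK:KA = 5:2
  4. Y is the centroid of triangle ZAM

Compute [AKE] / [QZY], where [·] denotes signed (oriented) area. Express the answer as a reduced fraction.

[AKE]:[QZY] = -3/28

Assign Q = (0, 0), A = (1, 0), Z = (0, 1), P = (1, 4) — the answer is frame-independent, so this choice is without loss of generality.
1. M is the centroid of triangle QZA ⇒ M = (1/3, 1/3)
2. E is the midpoint of MQ ⇒ E = (1/6, 1/6)
3. K lies on line MA with MK:KA = 5:2 ⇒ K = (17/21, 2/21)
4. Y is the centroid of triangle ZAM ⇒ Y = (4/9, 4/9)
2·[AKE] = 1/21, 2·[QZY] = -4/9
[AKE]:[QZY] = 1/21:-4/9 = -3/28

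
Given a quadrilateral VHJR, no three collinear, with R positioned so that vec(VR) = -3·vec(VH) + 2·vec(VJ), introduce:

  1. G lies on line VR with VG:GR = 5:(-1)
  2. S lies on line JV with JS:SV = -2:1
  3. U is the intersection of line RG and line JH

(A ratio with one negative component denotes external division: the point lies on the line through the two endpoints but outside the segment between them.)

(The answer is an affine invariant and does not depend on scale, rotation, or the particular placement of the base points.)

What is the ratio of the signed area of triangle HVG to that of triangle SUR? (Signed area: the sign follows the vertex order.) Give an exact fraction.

Work in coordinates with V = (0, 0), H = (1, 0), J = (0, 1), R = (-3, 2).
1. G lies on line VR with VG:GR = 5:(-1) ⇒ G = (-15/4, 5/2)
2. S lies on line JV with JS:SV = -2:1 ⇒ S = (0, -1)
3. U is the intersection of line RG and line JH ⇒ U = (3, -2)
2·[HVG] = -5/2, 2·[SUR] = 6
[HVG]:[SUR] = -5/2:6 = -5/12

[HVG]:[SUR] = -5/12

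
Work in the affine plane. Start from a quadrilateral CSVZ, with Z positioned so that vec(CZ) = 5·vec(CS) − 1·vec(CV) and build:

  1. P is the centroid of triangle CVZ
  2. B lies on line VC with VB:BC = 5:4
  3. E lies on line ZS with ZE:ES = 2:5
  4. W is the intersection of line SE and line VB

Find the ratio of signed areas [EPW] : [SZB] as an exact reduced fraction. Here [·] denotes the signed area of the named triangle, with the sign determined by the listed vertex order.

Assign C = (0, 0), S = (1, 0), V = (0, 1), Z = (5, -1) — the answer is frame-independent, so this choice is without loss of generality.
1. P is the centroid of triangle CVZ ⇒ P = (5/3, 0)
2. B lies on line VC with VB:BC = 5:4 ⇒ B = (0, 4/9)
3. E lies on line ZS with ZE:ES = 2:5 ⇒ E = (27/7, -5/7)
4. W is the intersection of line SE and line VB ⇒ W = (0, 1/4)
2·[EPW] = 9/14, 2·[SZB] = 7/9
[EPW]:[SZB] = 9/14:7/9 = 81/98

[EPW]:[SZB] = 81/98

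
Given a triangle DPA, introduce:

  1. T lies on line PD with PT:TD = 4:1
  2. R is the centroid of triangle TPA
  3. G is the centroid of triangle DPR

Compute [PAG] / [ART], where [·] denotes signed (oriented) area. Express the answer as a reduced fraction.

[PAG]:[ART] = -19/12

Assign D = (0, 0), P = (1, 0), A = (0, 1) — the answer is frame-independent, so this choice is without loss of generality.
1. T lies on line PD with PT:TD = 4:1 ⇒ T = (1/5, 0)
2. R is the centroid of triangle TPA ⇒ R = (2/5, 1/3)
3. G is the centroid of triangle DPR ⇒ G = (7/15, 1/9)
2·[PAG] = 19/45, 2·[ART] = -4/15
[PAG]:[ART] = 19/45:-4/15 = -19/12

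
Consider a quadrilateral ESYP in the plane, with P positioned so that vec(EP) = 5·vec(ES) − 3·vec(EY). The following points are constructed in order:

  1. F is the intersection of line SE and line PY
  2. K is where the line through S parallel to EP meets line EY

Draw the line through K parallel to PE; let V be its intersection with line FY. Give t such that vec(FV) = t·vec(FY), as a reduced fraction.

t = -3/5

Set E = (0, 0), S = (1, 0), Y = (0, 1), P = (5, -3); any affine frame gives the same invariant.
1. F is the intersection of line SE and line PY ⇒ F = (5/4, 0)
2. K is where the line through S parallel to EP meets line EY ⇒ K = (0, 3/5)
through K parallel to PE: direction (-5, 3); meets FY at V = (2, -3/5)
V = F + t·(Y−F) with t = -3/5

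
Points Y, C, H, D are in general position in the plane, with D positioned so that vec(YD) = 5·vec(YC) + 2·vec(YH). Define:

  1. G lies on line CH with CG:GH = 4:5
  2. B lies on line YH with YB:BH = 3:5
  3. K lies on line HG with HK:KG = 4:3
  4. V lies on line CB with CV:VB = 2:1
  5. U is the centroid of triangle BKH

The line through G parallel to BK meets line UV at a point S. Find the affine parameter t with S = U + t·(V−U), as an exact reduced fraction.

Set Y = (0, 0), C = (1, 0), H = (0, 1), D = (5, 2); any affine frame gives the same invariant.
1. G lies on line CH with CG:GH = 4:5 ⇒ G = (5/9, 4/9)
2. B lies on line YH with YB:BH = 3:5 ⇒ B = (0, 3/8)
3. K lies on line HG with HK:KG = 4:3 ⇒ K = (20/63, 43/63)
4. V lies on line CB with CV:VB = 2:1 ⇒ V = (1/3, 1/4)
5. U is the centroid of triangle BKH ⇒ U = (20/189, 1037/1512)
through G parallel to BK: direction (20/63, 155/504); meets UV at S = (4055/11907, 2812/11907)
S = U + t·(V−U) with t = 65/63

t = 65/63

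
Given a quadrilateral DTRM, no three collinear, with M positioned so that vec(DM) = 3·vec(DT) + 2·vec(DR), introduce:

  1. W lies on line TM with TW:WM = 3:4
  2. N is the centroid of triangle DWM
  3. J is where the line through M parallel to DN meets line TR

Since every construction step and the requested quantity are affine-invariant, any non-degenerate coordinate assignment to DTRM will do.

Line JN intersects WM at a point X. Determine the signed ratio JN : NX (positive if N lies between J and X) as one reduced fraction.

JN:NX = 19/9

Choose coordinates D = (0, 0), T = (1, 0), R = (0, 1), M = (3, 2).
1. W lies on line TM with TW:WM = 3:4 ⇒ W = (13/7, 6/7)
2. N is the centroid of triangle DWM ⇒ N = (34/21, 20/21)
3. J is where the line through M parallel to DN meets line TR ⇒ J = (13/27, 14/27)
line JN meets WM at X = (41/19, 22/19)
N = J + t·(X−J) with t = 19/28, so JN:NX = 19/28:9/28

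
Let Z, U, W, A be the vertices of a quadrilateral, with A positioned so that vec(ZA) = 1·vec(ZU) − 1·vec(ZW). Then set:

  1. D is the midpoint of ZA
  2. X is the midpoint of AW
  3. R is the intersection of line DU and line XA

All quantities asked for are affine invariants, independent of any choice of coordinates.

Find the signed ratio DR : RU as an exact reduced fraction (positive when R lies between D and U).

DR:RU = 1/2

Set Z = (0, 0), U = (1, 0), W = (0, 1), A = (1, -1); any affine frame gives the same invariant.
1. D is the midpoint of ZA ⇒ D = (1/2, -1/2)
2. X is the midpoint of AW ⇒ X = (1/2, 0)
3. R is the intersection of line DU and line XA ⇒ R = (2/3, -1/3)
R = D + t·(U−D) with t = 1/3, so DR:RU = t:(1−t) = 1/3:2/3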